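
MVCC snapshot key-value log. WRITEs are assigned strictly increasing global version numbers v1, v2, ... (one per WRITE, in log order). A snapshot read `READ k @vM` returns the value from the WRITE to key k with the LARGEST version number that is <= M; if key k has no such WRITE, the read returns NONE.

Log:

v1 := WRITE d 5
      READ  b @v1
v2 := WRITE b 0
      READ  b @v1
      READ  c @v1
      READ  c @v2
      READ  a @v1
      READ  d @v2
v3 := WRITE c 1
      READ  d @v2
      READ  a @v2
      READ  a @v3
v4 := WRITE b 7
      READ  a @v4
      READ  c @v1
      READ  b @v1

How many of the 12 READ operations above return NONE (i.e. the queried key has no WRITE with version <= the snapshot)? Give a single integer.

v1: WRITE d=5  (d history now [(1, 5)])
READ b @v1: history=[] -> no version <= 1 -> NONE
v2: WRITE b=0  (b history now [(2, 0)])
READ b @v1: history=[(2, 0)] -> no version <= 1 -> NONE
READ c @v1: history=[] -> no version <= 1 -> NONE
READ c @v2: history=[] -> no version <= 2 -> NONE
READ a @v1: history=[] -> no version <= 1 -> NONE
READ d @v2: history=[(1, 5)] -> pick v1 -> 5
v3: WRITE c=1  (c history now [(3, 1)])
READ d @v2: history=[(1, 5)] -> pick v1 -> 5
READ a @v2: history=[] -> no version <= 2 -> NONE
READ a @v3: history=[] -> no version <= 3 -> NONE
v4: WRITE b=7  (b history now [(2, 0), (4, 7)])
READ a @v4: history=[] -> no version <= 4 -> NONE
READ c @v1: history=[(3, 1)] -> no version <= 1 -> NONE
READ b @v1: history=[(2, 0), (4, 7)] -> no version <= 1 -> NONE
Read results in order: ['NONE', 'NONE', 'NONE', 'NONE', 'NONE', '5', '5', 'NONE', 'NONE', 'NONE', 'NONE', 'NONE']
NONE count = 10

Answer: 10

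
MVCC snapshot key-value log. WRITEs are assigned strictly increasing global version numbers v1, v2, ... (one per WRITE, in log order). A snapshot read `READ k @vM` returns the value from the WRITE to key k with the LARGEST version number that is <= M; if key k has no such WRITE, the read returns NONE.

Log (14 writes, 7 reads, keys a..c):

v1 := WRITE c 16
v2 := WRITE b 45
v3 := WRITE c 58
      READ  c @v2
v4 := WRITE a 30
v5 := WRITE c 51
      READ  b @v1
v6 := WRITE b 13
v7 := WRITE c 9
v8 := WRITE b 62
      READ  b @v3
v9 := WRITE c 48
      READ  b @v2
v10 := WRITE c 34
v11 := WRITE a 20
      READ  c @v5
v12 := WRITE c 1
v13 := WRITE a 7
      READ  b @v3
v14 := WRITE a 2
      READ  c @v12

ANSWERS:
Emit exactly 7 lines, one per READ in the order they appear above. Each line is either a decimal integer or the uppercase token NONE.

v1: WRITE c=16  (c history now [(1, 16)])
v2: WRITE b=45  (b history now [(2, 45)])
v3: WRITE c=58  (c history now [(1, 16), (3, 58)])
READ c @v2: history=[(1, 16), (3, 58)] -> pick v1 -> 16
v4: WRITE a=30  (a history now [(4, 30)])
v5: WRITE c=51  (c history now [(1, 16), (3, 58), (5, 51)])
READ b @v1: history=[(2, 45)] -> no version <= 1 -> NONE
v6: WRITE b=13  (b history now [(2, 45), (6, 13)])
v7: WRITE c=9  (c history now [(1, 16), (3, 58), (5, 51), (7, 9)])
v8: WRITE b=62  (b history now [(2, 45), (6, 13), (8, 62)])
READ b @v3: history=[(2, 45), (6, 13), (8, 62)] -> pick v2 -> 45
v9: WRITE c=48  (c history now [(1, 16), (3, 58), (5, 51), (7, 9), (9, 48)])
READ b @v2: history=[(2, 45), (6, 13), (8, 62)] -> pick v2 -> 45
v10: WRITE c=34  (c history now [(1, 16), (3, 58), (5, 51), (7, 9), (9, 48), (10, 34)])
v11: WRITE a=20  (a history now [(4, 30), (11, 20)])
READ c @v5: history=[(1, 16), (3, 58), (5, 51), (7, 9), (9, 48), (10, 34)] -> pick v5 -> 51
v12: WRITE c=1  (c history now [(1, 16), (3, 58), (5, 51), (7, 9), (9, 48), (10, 34), (12, 1)])
v13: WRITE a=7  (a history now [(4, 30), (11, 20), (13, 7)])
READ b @v3: history=[(2, 45), (6, 13), (8, 62)] -> pick v2 -> 45
v14: WRITE a=2  (a history now [(4, 30), (11, 20), (13, 7), (14, 2)])
READ c @v12: history=[(1, 16), (3, 58), (5, 51), (7, 9), (9, 48), (10, 34), (12, 1)] -> pick v12 -> 1

Answer: 16
NONE
45
45
51
45
1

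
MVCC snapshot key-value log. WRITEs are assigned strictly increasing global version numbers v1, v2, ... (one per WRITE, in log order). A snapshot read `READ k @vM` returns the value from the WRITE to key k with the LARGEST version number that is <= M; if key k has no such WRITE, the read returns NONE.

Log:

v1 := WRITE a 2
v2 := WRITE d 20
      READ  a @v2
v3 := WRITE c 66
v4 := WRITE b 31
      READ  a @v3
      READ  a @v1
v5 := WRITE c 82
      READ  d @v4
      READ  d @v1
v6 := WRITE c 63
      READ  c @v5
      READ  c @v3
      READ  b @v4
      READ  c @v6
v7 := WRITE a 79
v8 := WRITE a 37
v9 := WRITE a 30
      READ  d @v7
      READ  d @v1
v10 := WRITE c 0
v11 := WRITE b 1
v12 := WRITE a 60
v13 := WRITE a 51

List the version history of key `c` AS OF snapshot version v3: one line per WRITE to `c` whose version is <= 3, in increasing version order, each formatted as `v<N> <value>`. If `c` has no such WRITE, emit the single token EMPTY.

Scan writes for key=c with version <= 3:
  v1 WRITE a 2 -> skip
  v2 WRITE d 20 -> skip
  v3 WRITE c 66 -> keep
  v4 WRITE b 31 -> skip
  v5 WRITE c 82 -> drop (> snap)
  v6 WRITE c 63 -> drop (> snap)
  v7 WRITE a 79 -> skip
  v8 WRITE a 37 -> skip
  v9 WRITE a 30 -> skip
  v10 WRITE c 0 -> drop (> snap)
  v11 WRITE b 1 -> skip
  v12 WRITE a 60 -> skip
  v13 WRITE a 51 -> skip
Collected: [(3, 66)]

Answer: v3 66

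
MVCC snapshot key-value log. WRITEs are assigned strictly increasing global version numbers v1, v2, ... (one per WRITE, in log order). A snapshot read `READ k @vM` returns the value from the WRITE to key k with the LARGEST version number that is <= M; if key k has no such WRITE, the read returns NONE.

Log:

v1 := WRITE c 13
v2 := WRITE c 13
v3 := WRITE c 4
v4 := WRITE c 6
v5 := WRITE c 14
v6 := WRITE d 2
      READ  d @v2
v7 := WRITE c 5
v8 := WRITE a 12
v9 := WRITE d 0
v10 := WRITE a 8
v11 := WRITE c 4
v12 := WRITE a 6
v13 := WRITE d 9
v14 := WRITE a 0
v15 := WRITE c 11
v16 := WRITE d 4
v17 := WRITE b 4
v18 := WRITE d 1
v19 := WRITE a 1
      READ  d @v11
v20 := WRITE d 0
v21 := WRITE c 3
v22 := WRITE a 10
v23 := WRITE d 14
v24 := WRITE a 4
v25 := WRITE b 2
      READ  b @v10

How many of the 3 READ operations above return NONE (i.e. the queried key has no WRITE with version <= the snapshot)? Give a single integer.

v1: WRITE c=13  (c history now [(1, 13)])
v2: WRITE c=13  (c history now [(1, 13), (2, 13)])
v3: WRITE c=4  (c history now [(1, 13), (2, 13), (3, 4)])
v4: WRITE c=6  (c history now [(1, 13), (2, 13), (3, 4), (4, 6)])
v5: WRITE c=14  (c history now [(1, 13), (2, 13), (3, 4), (4, 6), (5, 14)])
v6: WRITE d=2  (d history now [(6, 2)])
READ d @v2: history=[(6, 2)] -> no version <= 2 -> NONE
v7: WRITE c=5  (c history now [(1, 13), (2, 13), (3, 4), (4, 6), (5, 14), (7, 5)])
v8: WRITE a=12  (a history now [(8, 12)])
v9: WRITE d=0  (d history now [(6, 2), (9, 0)])
v10: WRITE a=8  (a history now [(8, 12), (10, 8)])
v11: WRITE c=4  (c history now [(1, 13), (2, 13), (3, 4), (4, 6), (5, 14), (7, 5), (11, 4)])
v12: WRITE a=6  (a history now [(8, 12), (10, 8), (12, 6)])
v13: WRITE d=9  (d history now [(6, 2), (9, 0), (13, 9)])
v14: WRITE a=0  (a history now [(8, 12), (10, 8), (12, 6), (14, 0)])
v15: WRITE c=11  (c history now [(1, 13), (2, 13), (3, 4), (4, 6), (5, 14), (7, 5), (11, 4), (15, 11)])
v16: WRITE d=4  (d history now [(6, 2), (9, 0), (13, 9), (16, 4)])
v17: WRITE b=4  (b history now [(17, 4)])
v18: WRITE d=1  (d history now [(6, 2), (9, 0), (13, 9), (16, 4), (18, 1)])
v19: WRITE a=1  (a history now [(8, 12), (10, 8), (12, 6), (14, 0), (19, 1)])
READ d @v11: history=[(6, 2), (9, 0), (13, 9), (16, 4), (18, 1)] -> pick v9 -> 0
v20: WRITE d=0  (d history now [(6, 2), (9, 0), (13, 9), (16, 4), (18, 1), (20, 0)])
v21: WRITE c=3  (c history now [(1, 13), (2, 13), (3, 4), (4, 6), (5, 14), (7, 5), (11, 4), (15, 11), (21, 3)])
v22: WRITE a=10  (a history now [(8, 12), (10, 8), (12, 6), (14, 0), (19, 1), (22, 10)])
v23: WRITE d=14  (d history now [(6, 2), (9, 0), (13, 9), (16, 4), (18, 1), (20, 0), (23, 14)])
v24: WRITE a=4  (a history now [(8, 12), (10, 8), (12, 6), (14, 0), (19, 1), (22, 10), (24, 4)])
v25: WRITE b=2  (b history now [(17, 4), (25, 2)])
READ b @v10: history=[(17, 4), (25, 2)] -> no version <= 10 -> NONE
Read results in order: ['NONE', '0', 'NONE']
NONE count = 2

Answer: 2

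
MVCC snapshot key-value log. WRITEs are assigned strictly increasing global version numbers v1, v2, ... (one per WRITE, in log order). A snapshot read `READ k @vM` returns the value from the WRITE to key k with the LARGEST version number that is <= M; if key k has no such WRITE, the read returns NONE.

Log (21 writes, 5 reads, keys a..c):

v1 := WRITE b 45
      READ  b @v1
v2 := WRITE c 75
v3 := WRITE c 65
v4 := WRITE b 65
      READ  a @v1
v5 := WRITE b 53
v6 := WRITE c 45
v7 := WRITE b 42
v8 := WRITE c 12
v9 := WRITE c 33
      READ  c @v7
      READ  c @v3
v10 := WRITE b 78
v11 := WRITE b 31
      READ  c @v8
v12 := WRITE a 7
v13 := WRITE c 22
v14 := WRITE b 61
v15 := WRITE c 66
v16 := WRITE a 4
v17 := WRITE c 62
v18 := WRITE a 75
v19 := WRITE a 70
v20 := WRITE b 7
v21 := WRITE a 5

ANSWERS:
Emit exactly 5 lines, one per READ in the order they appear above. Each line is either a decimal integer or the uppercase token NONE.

v1: WRITE b=45  (b history now [(1, 45)])
READ b @v1: history=[(1, 45)] -> pick v1 -> 45
v2: WRITE c=75  (c history now [(2, 75)])
v3: WRITE c=65  (c history now [(2, 75), (3, 65)])
v4: WRITE b=65  (b history now [(1, 45), (4, 65)])
READ a @v1: history=[] -> no version <= 1 -> NONE
v5: WRITE b=53  (b history now [(1, 45), (4, 65), (5, 53)])
v6: WRITE c=45  (c history now [(2, 75), (3, 65), (6, 45)])
v7: WRITE b=42  (b history now [(1, 45), (4, 65), (5, 53), (7, 42)])
v8: WRITE c=12  (c history now [(2, 75), (3, 65), (6, 45), (8, 12)])
v9: WRITE c=33  (c history now [(2, 75), (3, 65), (6, 45), (8, 12), (9, 33)])
READ c @v7: history=[(2, 75), (3, 65), (6, 45), (8, 12), (9, 33)] -> pick v6 -> 45
READ c @v3: history=[(2, 75), (3, 65), (6, 45), (8, 12), (9, 33)] -> pick v3 -> 65
v10: WRITE b=78  (b history now [(1, 45), (4, 65), (5, 53), (7, 42), (10, 78)])
v11: WRITE b=31  (b history now [(1, 45), (4, 65), (5, 53), (7, 42), (10, 78), (11, 31)])
READ c @v8: history=[(2, 75), (3, 65), (6, 45), (8, 12), (9, 33)] -> pick v8 -> 12
v12: WRITE a=7  (a history now [(12, 7)])
v13: WRITE c=22  (c history now [(2, 75), (3, 65), (6, 45), (8, 12), (9, 33), (13, 22)])
v14: WRITE b=61  (b history now [(1, 45), (4, 65), (5, 53), (7, 42), (10, 78), (11, 31), (14, 61)])
v15: WRITE c=66  (c history now [(2, 75), (3, 65), (6, 45), (8, 12), (9, 33), (13, 22), (15, 66)])
v16: WRITE a=4  (a history now [(12, 7), (16, 4)])
v17: WRITE c=62  (c history now [(2, 75), (3, 65), (6, 45), (8, 12), (9, 33), (13, 22), (15, 66), (17, 62)])
v18: WRITE a=75  (a history now [(12, 7), (16, 4), (18, 75)])
v19: WRITE a=70  (a history now [(12, 7), (16, 4), (18, 75), (19, 70)])
v20: WRITE b=7  (b history now [(1, 45), (4, 65), (5, 53), (7, 42), (10, 78), (11, 31), (14, 61), (20, 7)])
v21: WRITE a=5  (a history now [(12, 7), (16, 4), (18, 75), (19, 70), (21, 5)])

Answer: 45
NONE
45
65
12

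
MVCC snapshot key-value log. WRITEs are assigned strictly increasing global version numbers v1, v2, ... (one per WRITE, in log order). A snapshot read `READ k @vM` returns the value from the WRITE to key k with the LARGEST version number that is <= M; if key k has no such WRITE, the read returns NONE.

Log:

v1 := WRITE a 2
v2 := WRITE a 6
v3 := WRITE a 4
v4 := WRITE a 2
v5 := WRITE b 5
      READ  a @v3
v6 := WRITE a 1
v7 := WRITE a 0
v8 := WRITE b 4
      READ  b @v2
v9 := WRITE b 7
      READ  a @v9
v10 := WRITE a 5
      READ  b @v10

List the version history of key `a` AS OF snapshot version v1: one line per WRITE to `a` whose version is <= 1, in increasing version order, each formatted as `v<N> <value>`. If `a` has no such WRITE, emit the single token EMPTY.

Answer: v1 2

Derivation:
Scan writes for key=a with version <= 1:
  v1 WRITE a 2 -> keep
  v2 WRITE a 6 -> drop (> snap)
  v3 WRITE a 4 -> drop (> snap)
  v4 WRITE a 2 -> drop (> snap)
  v5 WRITE b 5 -> skip
  v6 WRITE a 1 -> drop (> snap)
  v7 WRITE a 0 -> drop (> snap)
  v8 WRITE b 4 -> skip
  v9 WRITE b 7 -> skip
  v10 WRITE a 5 -> drop (> snap)
Collected: [(1, 2)]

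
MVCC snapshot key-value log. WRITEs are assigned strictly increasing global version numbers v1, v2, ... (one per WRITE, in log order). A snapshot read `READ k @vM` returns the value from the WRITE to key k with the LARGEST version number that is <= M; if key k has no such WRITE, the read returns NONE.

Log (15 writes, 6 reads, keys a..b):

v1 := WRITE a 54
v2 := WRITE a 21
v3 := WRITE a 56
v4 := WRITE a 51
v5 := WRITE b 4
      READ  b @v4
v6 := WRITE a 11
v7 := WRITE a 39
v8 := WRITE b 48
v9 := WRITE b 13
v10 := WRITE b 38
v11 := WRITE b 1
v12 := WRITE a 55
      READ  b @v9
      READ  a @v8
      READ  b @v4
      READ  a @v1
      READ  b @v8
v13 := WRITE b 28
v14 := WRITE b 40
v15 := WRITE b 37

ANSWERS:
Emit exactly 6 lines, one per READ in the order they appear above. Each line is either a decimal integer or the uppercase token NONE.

Answer: NONE
13
39
NONE
54
48

Derivation:
v1: WRITE a=54  (a history now [(1, 54)])
v2: WRITE a=21  (a history now [(1, 54), (2, 21)])
v3: WRITE a=56  (a history now [(1, 54), (2, 21), (3, 56)])
v4: WRITE a=51  (a history now [(1, 54), (2, 21), (3, 56), (4, 51)])
v5: WRITE b=4  (b history now [(5, 4)])
READ b @v4: history=[(5, 4)] -> no version <= 4 -> NONE
v6: WRITE a=11  (a history now [(1, 54), (2, 21), (3, 56), (4, 51), (6, 11)])
v7: WRITE a=39  (a history now [(1, 54), (2, 21), (3, 56), (4, 51), (6, 11), (7, 39)])
v8: WRITE b=48  (b history now [(5, 4), (8, 48)])
v9: WRITE b=13  (b history now [(5, 4), (8, 48), (9, 13)])
v10: WRITE b=38  (b history now [(5, 4), (8, 48), (9, 13), (10, 38)])
v11: WRITE b=1  (b history now [(5, 4), (8, 48), (9, 13), (10, 38), (11, 1)])
v12: WRITE a=55  (a history now [(1, 54), (2, 21), (3, 56), (4, 51), (6, 11), (7, 39), (12, 55)])
READ b @v9: history=[(5, 4), (8, 48), (9, 13), (10, 38), (11, 1)] -> pick v9 -> 13
READ a @v8: history=[(1, 54), (2, 21), (3, 56), (4, 51), (6, 11), (7, 39), (12, 55)] -> pick v7 -> 39
READ b @v4: history=[(5, 4), (8, 48), (9, 13), (10, 38), (11, 1)] -> no version <= 4 -> NONE
READ a @v1: history=[(1, 54), (2, 21), (3, 56), (4, 51), (6, 11), (7, 39), (12, 55)] -> pick v1 -> 54
READ b @v8: history=[(5, 4), (8, 48), (9, 13), (10, 38), (11, 1)] -> pick v8 -> 48
v13: WRITE b=28  (b history now [(5, 4), (8, 48), (9, 13), (10, 38), (11, 1), (13, 28)])
v14: WRITE b=40  (b history now [(5, 4), (8, 48), (9, 13), (10, 38), (11, 1), (13, 28), (14, 40)])
v15: WRITE b=37  (b history now [(5, 4), (8, 48), (9, 13), (10, 38), (11, 1), (13, 28), (14, 40), (15, 37)])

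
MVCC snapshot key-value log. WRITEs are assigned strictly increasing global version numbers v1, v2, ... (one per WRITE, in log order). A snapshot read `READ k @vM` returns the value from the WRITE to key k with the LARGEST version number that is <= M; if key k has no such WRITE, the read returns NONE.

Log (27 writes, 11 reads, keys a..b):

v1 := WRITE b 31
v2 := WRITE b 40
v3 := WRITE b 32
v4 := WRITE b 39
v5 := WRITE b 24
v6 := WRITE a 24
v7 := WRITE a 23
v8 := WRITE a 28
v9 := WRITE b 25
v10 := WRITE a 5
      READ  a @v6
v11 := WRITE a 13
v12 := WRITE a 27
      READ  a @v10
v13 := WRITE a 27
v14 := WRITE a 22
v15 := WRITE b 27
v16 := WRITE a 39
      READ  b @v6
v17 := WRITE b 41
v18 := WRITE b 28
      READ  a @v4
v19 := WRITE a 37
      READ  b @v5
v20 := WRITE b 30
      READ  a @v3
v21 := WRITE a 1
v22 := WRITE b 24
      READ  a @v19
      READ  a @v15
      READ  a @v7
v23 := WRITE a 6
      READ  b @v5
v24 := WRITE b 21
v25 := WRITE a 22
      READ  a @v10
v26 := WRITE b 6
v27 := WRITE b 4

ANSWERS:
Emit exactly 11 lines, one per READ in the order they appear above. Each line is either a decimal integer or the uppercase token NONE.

v1: WRITE b=31  (b history now [(1, 31)])
v2: WRITE b=40  (b history now [(1, 31), (2, 40)])
v3: WRITE b=32  (b history now [(1, 31), (2, 40), (3, 32)])
v4: WRITE b=39  (b history now [(1, 31), (2, 40), (3, 32), (4, 39)])
v5: WRITE b=24  (b history now [(1, 31), (2, 40), (3, 32), (4, 39), (5, 24)])
v6: WRITE a=24  (a history now [(6, 24)])
v7: WRITE a=23  (a history now [(6, 24), (7, 23)])
v8: WRITE a=28  (a history now [(6, 24), (7, 23), (8, 28)])
v9: WRITE b=25  (b history now [(1, 31), (2, 40), (3, 32), (4, 39), (5, 24), (9, 25)])
v10: WRITE a=5  (a history now [(6, 24), (7, 23), (8, 28), (10, 5)])
READ a @v6: history=[(6, 24), (7, 23), (8, 28), (10, 5)] -> pick v6 -> 24
v11: WRITE a=13  (a history now [(6, 24), (7, 23), (8, 28), (10, 5), (11, 13)])
v12: WRITE a=27  (a history now [(6, 24), (7, 23), (8, 28), (10, 5), (11, 13), (12, 27)])
READ a @v10: history=[(6, 24), (7, 23), (8, 28), (10, 5), (11, 13), (12, 27)] -> pick v10 -> 5
v13: WRITE a=27  (a history now [(6, 24), (7, 23), (8, 28), (10, 5), (11, 13), (12, 27), (13, 27)])
v14: WRITE a=22  (a history now [(6, 24), (7, 23), (8, 28), (10, 5), (11, 13), (12, 27), (13, 27), (14, 22)])
v15: WRITE b=27  (b history now [(1, 31), (2, 40), (3, 32), (4, 39), (5, 24), (9, 25), (15, 27)])
v16: WRITE a=39  (a history now [(6, 24), (7, 23), (8, 28), (10, 5), (11, 13), (12, 27), (13, 27), (14, 22), (16, 39)])
READ b @v6: history=[(1, 31), (2, 40), (3, 32), (4, 39), (5, 24), (9, 25), (15, 27)] -> pick v5 -> 24
v17: WRITE b=41  (b history now [(1, 31), (2, 40), (3, 32), (4, 39), (5, 24), (9, 25), (15, 27), (17, 41)])
v18: WRITE b=28  (b history now [(1, 31), (2, 40), (3, 32), (4, 39), (5, 24), (9, 25), (15, 27), (17, 41), (18, 28)])
READ a @v4: history=[(6, 24), (7, 23), (8, 28), (10, 5), (11, 13), (12, 27), (13, 27), (14, 22), (16, 39)] -> no version <= 4 -> NONE
v19: WRITE a=37  (a history now [(6, 24), (7, 23), (8, 28), (10, 5), (11, 13), (12, 27), (13, 27), (14, 22), (16, 39), (19, 37)])
READ b @v5: history=[(1, 31), (2, 40), (3, 32), (4, 39), (5, 24), (9, 25), (15, 27), (17, 41), (18, 28)] -> pick v5 -> 24
v20: WRITE b=30  (b history now [(1, 31), (2, 40), (3, 32), (4, 39), (5, 24), (9, 25), (15, 27), (17, 41), (18, 28), (20, 30)])
READ a @v3: history=[(6, 24), (7, 23), (8, 28), (10, 5), (11, 13), (12, 27), (13, 27), (14, 22), (16, 39), (19, 37)] -> no version <= 3 -> NONE
v21: WRITE a=1  (a history now [(6, 24), (7, 23), (8, 28), (10, 5), (11, 13), (12, 27), (13, 27), (14, 22), (16, 39), (19, 37), (21, 1)])
v22: WRITE b=24  (b history now [(1, 31), (2, 40), (3, 32), (4, 39), (5, 24), (9, 25), (15, 27), (17, 41), (18, 28), (20, 30), (22, 24)])
READ a @v19: history=[(6, 24), (7, 23), (8, 28), (10, 5), (11, 13), (12, 27), (13, 27), (14, 22), (16, 39), (19, 37), (21, 1)] -> pick v19 -> 37
READ a @v15: history=[(6, 24), (7, 23), (8, 28), (10, 5), (11, 13), (12, 27), (13, 27), (14, 22), (16, 39), (19, 37), (21, 1)] -> pick v14 -> 22
READ a @v7: history=[(6, 24), (7, 23), (8, 28), (10, 5), (11, 13), (12, 27), (13, 27), (14, 22), (16, 39), (19, 37), (21, 1)] -> pick v7 -> 23
v23: WRITE a=6  (a history now [(6, 24), (7, 23), (8, 28), (10, 5), (11, 13), (12, 27), (13, 27), (14, 22), (16, 39), (19, 37), (21, 1), (23, 6)])
READ b @v5: history=[(1, 31), (2, 40), (3, 32), (4, 39), (5, 24), (9, 25), (15, 27), (17, 41), (18, 28), (20, 30), (22, 24)] -> pick v5 -> 24
v24: WRITE b=21  (b history now [(1, 31), (2, 40), (3, 32), (4, 39), (5, 24), (9, 25), (15, 27), (17, 41), (18, 28), (20, 30), (22, 24), (24, 21)])
v25: WRITE a=22  (a history now [(6, 24), (7, 23), (8, 28), (10, 5), (11, 13), (12, 27), (13, 27), (14, 22), (16, 39), (19, 37), (21, 1), (23, 6), (25, 22)])
READ a @v10: history=[(6, 24), (7, 23), (8, 28), (10, 5), (11, 13), (12, 27), (13, 27), (14, 22), (16, 39), (19, 37), (21, 1), (23, 6), (25, 22)] -> pick v10 -> 5
v26: WRITE b=6  (b history now [(1, 31), (2, 40), (3, 32), (4, 39), (5, 24), (9, 25), (15, 27), (17, 41), (18, 28), (20, 30), (22, 24), (24, 21), (26, 6)])
v27: WRITE b=4  (b history now [(1, 31), (2, 40), (3, 32), (4, 39), (5, 24), (9, 25), (15, 27), (17, 41), (18, 28), (20, 30), (22, 24), (24, 21), (26, 6), (27, 4)])

Answer: 24
5
24
NONE
24
NONE
37
22
23
24
5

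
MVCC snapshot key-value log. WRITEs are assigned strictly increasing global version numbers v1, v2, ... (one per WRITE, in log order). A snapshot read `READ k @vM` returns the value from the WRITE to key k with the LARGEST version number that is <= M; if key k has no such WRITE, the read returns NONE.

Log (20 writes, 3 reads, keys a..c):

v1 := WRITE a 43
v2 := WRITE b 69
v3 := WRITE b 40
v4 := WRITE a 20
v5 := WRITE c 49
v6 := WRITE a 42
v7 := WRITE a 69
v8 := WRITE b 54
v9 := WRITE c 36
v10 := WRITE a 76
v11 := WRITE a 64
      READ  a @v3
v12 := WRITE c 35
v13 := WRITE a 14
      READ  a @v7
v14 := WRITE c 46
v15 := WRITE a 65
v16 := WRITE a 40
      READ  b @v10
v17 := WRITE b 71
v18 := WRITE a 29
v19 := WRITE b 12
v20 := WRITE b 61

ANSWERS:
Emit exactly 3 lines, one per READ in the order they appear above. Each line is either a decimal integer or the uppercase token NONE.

Answer: 43
69
54

Derivation:
v1: WRITE a=43  (a history now [(1, 43)])
v2: WRITE b=69  (b history now [(2, 69)])
v3: WRITE b=40  (b history now [(2, 69), (3, 40)])
v4: WRITE a=20  (a history now [(1, 43), (4, 20)])
v5: WRITE c=49  (c history now [(5, 49)])
v6: WRITE a=42  (a history now [(1, 43), (4, 20), (6, 42)])
v7: WRITE a=69  (a history now [(1, 43), (4, 20), (6, 42), (7, 69)])
v8: WRITE b=54  (b history now [(2, 69), (3, 40), (8, 54)])
v9: WRITE c=36  (c history now [(5, 49), (9, 36)])
v10: WRITE a=76  (a history now [(1, 43), (4, 20), (6, 42), (7, 69), (10, 76)])
v11: WRITE a=64  (a history now [(1, 43), (4, 20), (6, 42), (7, 69), (10, 76), (11, 64)])
READ a @v3: history=[(1, 43), (4, 20), (6, 42), (7, 69), (10, 76), (11, 64)] -> pick v1 -> 43
v12: WRITE c=35  (c history now [(5, 49), (9, 36), (12, 35)])
v13: WRITE a=14  (a history now [(1, 43), (4, 20), (6, 42), (7, 69), (10, 76), (11, 64), (13, 14)])
READ a @v7: history=[(1, 43), (4, 20), (6, 42), (7, 69), (10, 76), (11, 64), (13, 14)] -> pick v7 -> 69
v14: WRITE c=46  (c history now [(5, 49), (9, 36), (12, 35), (14, 46)])
v15: WRITE a=65  (a history now [(1, 43), (4, 20), (6, 42), (7, 69), (10, 76), (11, 64), (13, 14), (15, 65)])
v16: WRITE a=40  (a history now [(1, 43), (4, 20), (6, 42), (7, 69), (10, 76), (11, 64), (13, 14), (15, 65), (16, 40)])
READ b @v10: history=[(2, 69), (3, 40), (8, 54)] -> pick v8 -> 54
v17: WRITE b=71  (b history now [(2, 69), (3, 40), (8, 54), (17, 71)])
v18: WRITE a=29  (a history now [(1, 43), (4, 20), (6, 42), (7, 69), (10, 76), (11, 64), (13, 14), (15, 65), (16, 40), (18, 29)])
v19: WRITE b=12  (b history now [(2, 69), (3, 40), (8, 54), (17, 71), (19, 12)])
v20: WRITE b=61  (b history now [(2, 69), (3, 40), (8, 54), (17, 71), (19, 12), (20, 61)])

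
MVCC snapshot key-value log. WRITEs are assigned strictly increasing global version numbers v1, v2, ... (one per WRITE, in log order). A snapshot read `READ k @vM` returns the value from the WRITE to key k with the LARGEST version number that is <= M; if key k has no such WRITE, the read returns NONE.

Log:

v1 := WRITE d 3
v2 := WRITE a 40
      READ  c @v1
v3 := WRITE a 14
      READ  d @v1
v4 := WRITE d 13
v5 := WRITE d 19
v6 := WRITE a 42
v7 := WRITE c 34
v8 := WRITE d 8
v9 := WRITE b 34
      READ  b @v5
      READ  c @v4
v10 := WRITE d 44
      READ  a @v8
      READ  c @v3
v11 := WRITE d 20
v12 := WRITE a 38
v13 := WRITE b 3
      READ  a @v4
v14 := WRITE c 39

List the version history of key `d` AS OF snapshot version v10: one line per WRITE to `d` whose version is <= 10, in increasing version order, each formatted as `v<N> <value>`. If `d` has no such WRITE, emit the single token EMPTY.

Answer: v1 3
v4 13
v5 19
v8 8
v10 44

Derivation:
Scan writes for key=d with version <= 10:
  v1 WRITE d 3 -> keep
  v2 WRITE a 40 -> skip
  v3 WRITE a 14 -> skip
  v4 WRITE d 13 -> keep
  v5 WRITE d 19 -> keep
  v6 WRITE a 42 -> skip
  v7 WRITE c 34 -> skip
  v8 WRITE d 8 -> keep
  v9 WRITE b 34 -> skip
  v10 WRITE d 44 -> keep
  v11 WRITE d 20 -> drop (> snap)
  v12 WRITE a 38 -> skip
  v13 WRITE b 3 -> skip
  v14 WRITE c 39 -> skip
Collected: [(1, 3), (4, 13), (5, 19), (8, 8), (10, 44)]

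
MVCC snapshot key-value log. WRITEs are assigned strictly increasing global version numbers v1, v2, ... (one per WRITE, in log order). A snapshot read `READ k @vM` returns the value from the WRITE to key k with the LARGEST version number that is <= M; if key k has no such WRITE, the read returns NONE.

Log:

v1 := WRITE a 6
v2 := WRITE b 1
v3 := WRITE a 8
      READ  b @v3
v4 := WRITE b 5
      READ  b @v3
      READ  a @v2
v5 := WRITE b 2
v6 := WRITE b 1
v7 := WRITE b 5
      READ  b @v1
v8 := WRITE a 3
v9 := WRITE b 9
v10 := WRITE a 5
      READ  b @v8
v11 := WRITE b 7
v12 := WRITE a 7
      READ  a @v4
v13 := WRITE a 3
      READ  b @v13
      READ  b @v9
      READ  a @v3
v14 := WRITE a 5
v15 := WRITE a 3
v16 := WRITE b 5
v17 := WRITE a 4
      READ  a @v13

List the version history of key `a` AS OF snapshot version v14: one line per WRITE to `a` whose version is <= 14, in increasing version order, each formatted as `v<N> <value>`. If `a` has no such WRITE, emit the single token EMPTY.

Answer: v1 6
v3 8
v8 3
v10 5
v12 7
v13 3
v14 5

Derivation:
Scan writes for key=a with version <= 14:
  v1 WRITE a 6 -> keep
  v2 WRITE b 1 -> skip
  v3 WRITE a 8 -> keep
  v4 WRITE b 5 -> skip
  v5 WRITE b 2 -> skip
  v6 WRITE b 1 -> skip
  v7 WRITE b 5 -> skip
  v8 WRITE a 3 -> keep
  v9 WRITE b 9 -> skip
  v10 WRITE a 5 -> keep
  v11 WRITE b 7 -> skip
  v12 WRITE a 7 -> keep
  v13 WRITE a 3 -> keep
  v14 WRITE a 5 -> keep
  v15 WRITE a 3 -> drop (> snap)
  v16 WRITE b 5 -> skip
  v17 WRITE a 4 -> drop (> snap)
Collected: [(1, 6), (3, 8), (8, 3), (10, 5), (12, 7), (13, 3), (14, 5)]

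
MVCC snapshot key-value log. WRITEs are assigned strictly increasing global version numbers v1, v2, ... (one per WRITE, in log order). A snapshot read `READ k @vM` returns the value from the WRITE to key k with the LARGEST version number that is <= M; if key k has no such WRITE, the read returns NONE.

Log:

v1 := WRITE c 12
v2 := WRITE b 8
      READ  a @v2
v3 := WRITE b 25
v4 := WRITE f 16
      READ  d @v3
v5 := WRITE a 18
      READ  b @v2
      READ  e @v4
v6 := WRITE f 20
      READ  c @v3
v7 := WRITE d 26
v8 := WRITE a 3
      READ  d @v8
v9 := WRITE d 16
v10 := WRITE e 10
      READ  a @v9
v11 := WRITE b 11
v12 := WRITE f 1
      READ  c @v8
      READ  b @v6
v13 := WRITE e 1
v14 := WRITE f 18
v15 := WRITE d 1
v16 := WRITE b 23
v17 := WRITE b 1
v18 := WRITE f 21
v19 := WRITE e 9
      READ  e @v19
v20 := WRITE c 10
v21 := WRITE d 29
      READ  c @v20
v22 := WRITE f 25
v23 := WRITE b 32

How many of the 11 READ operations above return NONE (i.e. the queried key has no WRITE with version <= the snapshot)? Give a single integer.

v1: WRITE c=12  (c history now [(1, 12)])
v2: WRITE b=8  (b history now [(2, 8)])
READ a @v2: history=[] -> no version <= 2 -> NONE
v3: WRITE b=25  (b history now [(2, 8), (3, 25)])
v4: WRITE f=16  (f history now [(4, 16)])
READ d @v3: history=[] -> no version <= 3 -> NONE
v5: WRITE a=18  (a history now [(5, 18)])
READ b @v2: history=[(2, 8), (3, 25)] -> pick v2 -> 8
READ e @v4: history=[] -> no version <= 4 -> NONE
v6: WRITE f=20  (f history now [(4, 16), (6, 20)])
READ c @v3: history=[(1, 12)] -> pick v1 -> 12
v7: WRITE d=26  (d history now [(7, 26)])
v8: WRITE a=3  (a history now [(5, 18), (8, 3)])
READ d @v8: history=[(7, 26)] -> pick v7 -> 26
v9: WRITE d=16  (d history now [(7, 26), (9, 16)])
v10: WRITE e=10  (e history now [(10, 10)])
READ a @v9: history=[(5, 18), (8, 3)] -> pick v8 -> 3
v11: WRITE b=11  (b history now [(2, 8), (3, 25), (11, 11)])
v12: WRITE f=1  (f history now [(4, 16), (6, 20), (12, 1)])
READ c @v8: history=[(1, 12)] -> pick v1 -> 12
READ b @v6: history=[(2, 8), (3, 25), (11, 11)] -> pick v3 -> 25
v13: WRITE e=1  (e history now [(10, 10), (13, 1)])
v14: WRITE f=18  (f history now [(4, 16), (6, 20), (12, 1), (14, 18)])
v15: WRITE d=1  (d history now [(7, 26), (9, 16), (15, 1)])
v16: WRITE b=23  (b history now [(2, 8), (3, 25), (11, 11), (16, 23)])
v17: WRITE b=1  (b history now [(2, 8), (3, 25), (11, 11), (16, 23), (17, 1)])
v18: WRITE f=21  (f history now [(4, 16), (6, 20), (12, 1), (14, 18), (18, 21)])
v19: WRITE e=9  (e history now [(10, 10), (13, 1), (19, 9)])
READ e @v19: history=[(10, 10), (13, 1), (19, 9)] -> pick v19 -> 9
v20: WRITE c=10  (c history now [(1, 12), (20, 10)])
v21: WRITE d=29  (d history now [(7, 26), (9, 16), (15, 1), (21, 29)])
READ c @v20: history=[(1, 12), (20, 10)] -> pick v20 -> 10
v22: WRITE f=25  (f history now [(4, 16), (6, 20), (12, 1), (14, 18), (18, 21), (22, 25)])
v23: WRITE b=32  (b history now [(2, 8), (3, 25), (11, 11), (16, 23), (17, 1), (23, 32)])
Read results in order: ['NONE', 'NONE', '8', 'NONE', '12', '26', '3', '12', '25', '9', '10']
NONE count = 3

Answer: 3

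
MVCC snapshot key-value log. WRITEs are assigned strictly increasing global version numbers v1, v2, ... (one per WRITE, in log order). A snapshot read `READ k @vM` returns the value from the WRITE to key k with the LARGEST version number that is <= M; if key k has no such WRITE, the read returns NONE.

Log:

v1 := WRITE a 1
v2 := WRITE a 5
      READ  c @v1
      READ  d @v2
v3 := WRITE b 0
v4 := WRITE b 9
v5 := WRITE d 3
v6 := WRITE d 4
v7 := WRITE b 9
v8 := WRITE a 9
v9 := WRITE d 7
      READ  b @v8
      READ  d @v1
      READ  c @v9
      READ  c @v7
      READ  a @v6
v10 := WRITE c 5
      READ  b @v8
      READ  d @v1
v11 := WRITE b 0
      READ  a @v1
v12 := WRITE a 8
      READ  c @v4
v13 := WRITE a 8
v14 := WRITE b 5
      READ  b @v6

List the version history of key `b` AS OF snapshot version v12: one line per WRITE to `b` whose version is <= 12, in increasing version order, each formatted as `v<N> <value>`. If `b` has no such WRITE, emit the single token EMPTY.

Answer: v3 0
v4 9
v7 9
v11 0

Derivation:
Scan writes for key=b with version <= 12:
  v1 WRITE a 1 -> skip
  v2 WRITE a 5 -> skip
  v3 WRITE b 0 -> keep
  v4 WRITE b 9 -> keep
  v5 WRITE d 3 -> skip
  v6 WRITE d 4 -> skip
  v7 WRITE b 9 -> keep
  v8 WRITE a 9 -> skip
  v9 WRITE d 7 -> skip
  v10 WRITE c 5 -> skip
  v11 WRITE b 0 -> keep
  v12 WRITE a 8 -> skip
  v13 WRITE a 8 -> skip
  v14 WRITE b 5 -> drop (> snap)
Collected: [(3, 0), (4, 9), (7, 9), (11, 0)]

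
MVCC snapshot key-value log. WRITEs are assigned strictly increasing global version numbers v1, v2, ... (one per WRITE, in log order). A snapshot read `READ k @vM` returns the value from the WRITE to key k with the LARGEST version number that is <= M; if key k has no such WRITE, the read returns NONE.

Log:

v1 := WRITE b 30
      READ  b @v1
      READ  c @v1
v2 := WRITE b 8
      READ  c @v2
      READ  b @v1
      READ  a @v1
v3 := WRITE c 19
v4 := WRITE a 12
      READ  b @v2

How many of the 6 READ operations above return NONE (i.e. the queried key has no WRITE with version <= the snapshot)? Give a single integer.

v1: WRITE b=30  (b history now [(1, 30)])
READ b @v1: history=[(1, 30)] -> pick v1 -> 30
READ c @v1: history=[] -> no version <= 1 -> NONE
v2: WRITE b=8  (b history now [(1, 30), (2, 8)])
READ c @v2: history=[] -> no version <= 2 -> NONE
READ b @v1: history=[(1, 30), (2, 8)] -> pick v1 -> 30
READ a @v1: history=[] -> no version <= 1 -> NONE
v3: WRITE c=19  (c history now [(3, 19)])
v4: WRITE a=12  (a history now [(4, 12)])
READ b @v2: history=[(1, 30), (2, 8)] -> pick v2 -> 8
Read results in order: ['30', 'NONE', 'NONE', '30', 'NONE', '8']
NONE count = 3

Answer: 3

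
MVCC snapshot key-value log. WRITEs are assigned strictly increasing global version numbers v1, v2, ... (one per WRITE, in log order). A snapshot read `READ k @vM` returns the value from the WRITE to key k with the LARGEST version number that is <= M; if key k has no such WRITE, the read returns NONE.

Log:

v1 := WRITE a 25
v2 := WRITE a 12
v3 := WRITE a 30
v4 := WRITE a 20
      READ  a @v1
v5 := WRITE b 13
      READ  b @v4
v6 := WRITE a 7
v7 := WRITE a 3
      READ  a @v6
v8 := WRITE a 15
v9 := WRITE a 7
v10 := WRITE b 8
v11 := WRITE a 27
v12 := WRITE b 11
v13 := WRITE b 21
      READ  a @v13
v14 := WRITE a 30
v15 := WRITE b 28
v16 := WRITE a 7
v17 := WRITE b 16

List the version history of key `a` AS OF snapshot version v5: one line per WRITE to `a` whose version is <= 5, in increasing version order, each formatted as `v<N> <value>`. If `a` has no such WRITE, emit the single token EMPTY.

Scan writes for key=a with version <= 5:
  v1 WRITE a 25 -> keep
  v2 WRITE a 12 -> keep
  v3 WRITE a 30 -> keep
  v4 WRITE a 20 -> keep
  v5 WRITE b 13 -> skip
  v6 WRITE a 7 -> drop (> snap)
  v7 WRITE a 3 -> drop (> snap)
  v8 WRITE a 15 -> drop (> snap)
  v9 WRITE a 7 -> drop (> snap)
  v10 WRITE b 8 -> skip
  v11 WRITE a 27 -> drop (> snap)
  v12 WRITE b 11 -> skip
  v13 WRITE b 21 -> skip
  v14 WRITE a 30 -> drop (> snap)
  v15 WRITE b 28 -> skip
  v16 WRITE a 7 -> drop (> snap)
  v17 WRITE b 16 -> skip
Collected: [(1, 25), (2, 12), (3, 30), (4, 20)]

Answer: v1 25
v2 12
v3 30
v4 20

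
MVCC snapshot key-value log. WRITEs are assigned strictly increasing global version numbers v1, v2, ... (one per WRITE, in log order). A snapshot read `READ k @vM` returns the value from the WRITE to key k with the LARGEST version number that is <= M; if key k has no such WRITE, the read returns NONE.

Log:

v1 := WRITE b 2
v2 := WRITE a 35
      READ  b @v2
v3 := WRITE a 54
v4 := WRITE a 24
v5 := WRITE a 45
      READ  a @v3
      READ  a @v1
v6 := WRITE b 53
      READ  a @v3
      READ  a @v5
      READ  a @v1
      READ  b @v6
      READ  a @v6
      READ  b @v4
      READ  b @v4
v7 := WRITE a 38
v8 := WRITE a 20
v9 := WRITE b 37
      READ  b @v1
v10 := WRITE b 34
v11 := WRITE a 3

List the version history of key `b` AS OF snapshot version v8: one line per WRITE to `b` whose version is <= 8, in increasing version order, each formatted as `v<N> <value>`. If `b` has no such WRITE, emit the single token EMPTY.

Answer: v1 2
v6 53

Derivation:
Scan writes for key=b with version <= 8:
  v1 WRITE b 2 -> keep
  v2 WRITE a 35 -> skip
  v3 WRITE a 54 -> skip
  v4 WRITE a 24 -> skip
  v5 WRITE a 45 -> skip
  v6 WRITE b 53 -> keep
  v7 WRITE a 38 -> skip
  v8 WRITE a 20 -> skip
  v9 WRITE b 37 -> drop (> snap)
  v10 WRITE b 34 -> drop (> snap)
  v11 WRITE a 3 -> skip
Collected: [(1, 2), (6, 53)]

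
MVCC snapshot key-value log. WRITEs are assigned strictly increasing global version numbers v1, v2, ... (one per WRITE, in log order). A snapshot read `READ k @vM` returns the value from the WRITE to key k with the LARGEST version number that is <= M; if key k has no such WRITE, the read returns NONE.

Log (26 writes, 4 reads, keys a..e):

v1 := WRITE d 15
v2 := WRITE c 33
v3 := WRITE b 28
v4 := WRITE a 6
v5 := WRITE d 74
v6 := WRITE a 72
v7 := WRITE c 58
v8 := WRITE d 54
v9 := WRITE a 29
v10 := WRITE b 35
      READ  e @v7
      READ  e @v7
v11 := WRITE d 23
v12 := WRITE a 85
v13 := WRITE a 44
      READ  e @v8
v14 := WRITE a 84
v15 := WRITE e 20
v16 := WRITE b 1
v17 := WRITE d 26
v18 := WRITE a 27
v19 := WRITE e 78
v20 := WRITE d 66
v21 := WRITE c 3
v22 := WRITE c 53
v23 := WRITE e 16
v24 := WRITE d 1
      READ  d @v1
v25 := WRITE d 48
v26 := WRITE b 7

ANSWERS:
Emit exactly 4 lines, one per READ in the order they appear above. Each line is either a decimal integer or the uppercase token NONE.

v1: WRITE d=15  (d history now [(1, 15)])
v2: WRITE c=33  (c history now [(2, 33)])
v3: WRITE b=28  (b history now [(3, 28)])
v4: WRITE a=6  (a history now [(4, 6)])
v5: WRITE d=74  (d history now [(1, 15), (5, 74)])
v6: WRITE a=72  (a history now [(4, 6), (6, 72)])
v7: WRITE c=58  (c history now [(2, 33), (7, 58)])
v8: WRITE d=54  (d history now [(1, 15), (5, 74), (8, 54)])
v9: WRITE a=29  (a history now [(4, 6), (6, 72), (9, 29)])
v10: WRITE b=35  (b history now [(3, 28), (10, 35)])
READ e @v7: history=[] -> no version <= 7 -> NONE
READ e @v7: history=[] -> no version <= 7 -> NONE
v11: WRITE d=23  (d history now [(1, 15), (5, 74), (8, 54), (11, 23)])
v12: WRITE a=85  (a history now [(4, 6), (6, 72), (9, 29), (12, 85)])
v13: WRITE a=44  (a history now [(4, 6), (6, 72), (9, 29), (12, 85), (13, 44)])
READ e @v8: history=[] -> no version <= 8 -> NONE
v14: WRITE a=84  (a history now [(4, 6), (6, 72), (9, 29), (12, 85), (13, 44), (14, 84)])
v15: WRITE e=20  (e history now [(15, 20)])
v16: WRITE b=1  (b history now [(3, 28), (10, 35), (16, 1)])
v17: WRITE d=26  (d history now [(1, 15), (5, 74), (8, 54), (11, 23), (17, 26)])
v18: WRITE a=27  (a history now [(4, 6), (6, 72), (9, 29), (12, 85), (13, 44), (14, 84), (18, 27)])
v19: WRITE e=78  (e history now [(15, 20), (19, 78)])
v20: WRITE d=66  (d history now [(1, 15), (5, 74), (8, 54), (11, 23), (17, 26), (20, 66)])
v21: WRITE c=3  (c history now [(2, 33), (7, 58), (21, 3)])
v22: WRITE c=53  (c history now [(2, 33), (7, 58), (21, 3), (22, 53)])
v23: WRITE e=16  (e history now [(15, 20), (19, 78), (23, 16)])
v24: WRITE d=1  (d history now [(1, 15), (5, 74), (8, 54), (11, 23), (17, 26), (20, 66), (24, 1)])
READ d @v1: history=[(1, 15), (5, 74), (8, 54), (11, 23), (17, 26), (20, 66), (24, 1)] -> pick v1 -> 15
v25: WRITE d=48  (d history now [(1, 15), (5, 74), (8, 54), (11, 23), (17, 26), (20, 66), (24, 1), (25, 48)])
v26: WRITE b=7  (b history now [(3, 28), (10, 35), (16, 1), (26, 7)])

Answer: NONE
NONE
NONE
15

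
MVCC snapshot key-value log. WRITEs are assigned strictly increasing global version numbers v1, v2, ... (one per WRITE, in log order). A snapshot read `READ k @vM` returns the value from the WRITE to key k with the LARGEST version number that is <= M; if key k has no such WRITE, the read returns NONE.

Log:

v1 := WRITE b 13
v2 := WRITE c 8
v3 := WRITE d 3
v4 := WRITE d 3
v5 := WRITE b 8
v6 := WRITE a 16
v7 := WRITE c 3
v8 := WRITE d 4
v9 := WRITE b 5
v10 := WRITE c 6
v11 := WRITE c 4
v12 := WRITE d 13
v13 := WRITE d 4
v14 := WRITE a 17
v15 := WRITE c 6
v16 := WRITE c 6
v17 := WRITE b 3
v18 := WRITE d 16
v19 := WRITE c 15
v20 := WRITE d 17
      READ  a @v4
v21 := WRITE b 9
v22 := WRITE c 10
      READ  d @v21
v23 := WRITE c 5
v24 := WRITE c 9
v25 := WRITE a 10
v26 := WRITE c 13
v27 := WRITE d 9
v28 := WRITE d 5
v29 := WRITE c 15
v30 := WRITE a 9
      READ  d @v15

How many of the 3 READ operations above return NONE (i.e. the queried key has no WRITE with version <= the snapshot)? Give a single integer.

v1: WRITE b=13  (b history now [(1, 13)])
v2: WRITE c=8  (c history now [(2, 8)])
v3: WRITE d=3  (d history now [(3, 3)])
v4: WRITE d=3  (d history now [(3, 3), (4, 3)])
v5: WRITE b=8  (b history now [(1, 13), (5, 8)])
v6: WRITE a=16  (a history now [(6, 16)])
v7: WRITE c=3  (c history now [(2, 8), (7, 3)])
v8: WRITE d=4  (d history now [(3, 3), (4, 3), (8, 4)])
v9: WRITE b=5  (b history now [(1, 13), (5, 8), (9, 5)])
v10: WRITE c=6  (c history now [(2, 8), (7, 3), (10, 6)])
v11: WRITE c=4  (c history now [(2, 8), (7, 3), (10, 6), (11, 4)])
v12: WRITE d=13  (d history now [(3, 3), (4, 3), (8, 4), (12, 13)])
v13: WRITE d=4  (d history now [(3, 3), (4, 3), (8, 4), (12, 13), (13, 4)])
v14: WRITE a=17  (a history now [(6, 16), (14, 17)])
v15: WRITE c=6  (c history now [(2, 8), (7, 3), (10, 6), (11, 4), (15, 6)])
v16: WRITE c=6  (c history now [(2, 8), (7, 3), (10, 6), (11, 4), (15, 6), (16, 6)])
v17: WRITE b=3  (b history now [(1, 13), (5, 8), (9, 5), (17, 3)])
v18: WRITE d=16  (d history now [(3, 3), (4, 3), (8, 4), (12, 13), (13, 4), (18, 16)])
v19: WRITE c=15  (c history now [(2, 8), (7, 3), (10, 6), (11, 4), (15, 6), (16, 6), (19, 15)])
v20: WRITE d=17  (d history now [(3, 3), (4, 3), (8, 4), (12, 13), (13, 4), (18, 16), (20, 17)])
READ a @v4: history=[(6, 16), (14, 17)] -> no version <= 4 -> NONE
v21: WRITE b=9  (b history now [(1, 13), (5, 8), (9, 5), (17, 3), (21, 9)])
v22: WRITE c=10  (c history now [(2, 8), (7, 3), (10, 6), (11, 4), (15, 6), (16, 6), (19, 15), (22, 10)])
READ d @v21: history=[(3, 3), (4, 3), (8, 4), (12, 13), (13, 4), (18, 16), (20, 17)] -> pick v20 -> 17
v23: WRITE c=5  (c history now [(2, 8), (7, 3), (10, 6), (11, 4), (15, 6), (16, 6), (19, 15), (22, 10), (23, 5)])
v24: WRITE c=9  (c history now [(2, 8), (7, 3), (10, 6), (11, 4), (15, 6), (16, 6), (19, 15), (22, 10), (23, 5), (24, 9)])
v25: WRITE a=10  (a history now [(6, 16), (14, 17), (25, 10)])
v26: WRITE c=13  (c history now [(2, 8), (7, 3), (10, 6), (11, 4), (15, 6), (16, 6), (19, 15), (22, 10), (23, 5), (24, 9), (26, 13)])
v27: WRITE d=9  (d history now [(3, 3), (4, 3), (8, 4), (12, 13), (13, 4), (18, 16), (20, 17), (27, 9)])
v28: WRITE d=5  (d history now [(3, 3), (4, 3), (8, 4), (12, 13), (13, 4), (18, 16), (20, 17), (27, 9), (28, 5)])
v29: WRITE c=15  (c history now [(2, 8), (7, 3), (10, 6), (11, 4), (15, 6), (16, 6), (19, 15), (22, 10), (23, 5), (24, 9), (26, 13), (29, 15)])
v30: WRITE a=9  (a history now [(6, 16), (14, 17), (25, 10), (30, 9)])
READ d @v15: history=[(3, 3), (4, 3), (8, 4), (12, 13), (13, 4), (18, 16), (20, 17), (27, 9), (28, 5)] -> pick v13 -> 4
Read results in order: ['NONE', '17', '4']
NONE count = 1

Answer: 1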